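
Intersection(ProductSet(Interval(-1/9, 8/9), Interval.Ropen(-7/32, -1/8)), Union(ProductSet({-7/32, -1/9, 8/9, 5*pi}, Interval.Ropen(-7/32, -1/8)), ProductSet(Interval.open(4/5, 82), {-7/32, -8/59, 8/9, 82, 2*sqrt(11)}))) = Union(ProductSet({-1/9, 8/9}, Interval.Ropen(-7/32, -1/8)), ProductSet(Interval.Lopen(4/5, 8/9), {-7/32, -8/59}))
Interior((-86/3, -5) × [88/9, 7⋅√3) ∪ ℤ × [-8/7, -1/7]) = (-86/3, -5) × (88/9, 7⋅√3)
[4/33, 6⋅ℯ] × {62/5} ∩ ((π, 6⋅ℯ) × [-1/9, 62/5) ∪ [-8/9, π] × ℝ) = [4/33, π] × {62/5}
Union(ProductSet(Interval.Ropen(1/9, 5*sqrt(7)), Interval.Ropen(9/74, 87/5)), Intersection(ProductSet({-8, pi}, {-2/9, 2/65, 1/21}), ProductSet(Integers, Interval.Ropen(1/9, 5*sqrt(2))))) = ProductSet(Interval.Ropen(1/9, 5*sqrt(7)), Interval.Ropen(9/74, 87/5))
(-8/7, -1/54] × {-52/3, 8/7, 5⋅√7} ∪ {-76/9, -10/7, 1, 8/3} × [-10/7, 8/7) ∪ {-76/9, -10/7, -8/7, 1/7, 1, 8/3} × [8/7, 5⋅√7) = ({-76/9, -10/7, 1, 8/3} × [-10/7, 8/7)) ∪ ((-8/7, -1/54] × {-52/3, 8/7, 5⋅√7}) ∪ ({-76/9, -10/7, -8/7, 1/7, 1, 8/3} × [8/7, 5⋅√7))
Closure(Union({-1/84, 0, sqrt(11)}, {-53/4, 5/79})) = {-53/4, -1/84, 0, 5/79, sqrt(11)}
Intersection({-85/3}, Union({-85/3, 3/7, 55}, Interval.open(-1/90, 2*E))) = {-85/3}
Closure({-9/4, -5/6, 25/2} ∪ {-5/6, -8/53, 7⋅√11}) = {-9/4, -5/6, -8/53, 25/2, 7⋅√11}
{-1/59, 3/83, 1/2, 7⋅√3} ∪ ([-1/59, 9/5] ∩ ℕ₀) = {-1/59, 3/83, 1/2, 7⋅√3} ∪ {0, 1}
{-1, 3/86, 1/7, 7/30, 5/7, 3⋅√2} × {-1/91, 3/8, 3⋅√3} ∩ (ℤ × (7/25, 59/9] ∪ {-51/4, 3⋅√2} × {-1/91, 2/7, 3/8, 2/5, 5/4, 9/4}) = ({-1} × {3/8, 3⋅√3}) ∪ ({3⋅√2} × {-1/91, 3/8})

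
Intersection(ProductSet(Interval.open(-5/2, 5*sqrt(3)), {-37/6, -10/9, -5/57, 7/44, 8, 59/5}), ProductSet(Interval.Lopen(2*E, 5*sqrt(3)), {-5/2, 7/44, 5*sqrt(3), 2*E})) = ProductSet(Interval.open(2*E, 5*sqrt(3)), {7/44})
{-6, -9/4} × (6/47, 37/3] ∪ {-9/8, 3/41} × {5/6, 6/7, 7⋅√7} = ({-6, -9/4} × (6/47, 37/3]) ∪ ({-9/8, 3/41} × {5/6, 6/7, 7⋅√7})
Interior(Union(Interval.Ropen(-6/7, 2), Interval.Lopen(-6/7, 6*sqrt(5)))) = Interval.open(-6/7, 6*sqrt(5))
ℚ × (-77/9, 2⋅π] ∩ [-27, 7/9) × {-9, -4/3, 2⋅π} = (ℚ ∩ [-27, 7/9)) × {-4/3, 2⋅π}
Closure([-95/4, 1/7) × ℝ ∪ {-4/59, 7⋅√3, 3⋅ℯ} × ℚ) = ([-95/4, 1/7] ∪ {7⋅√3, 3⋅ℯ}) × ℝ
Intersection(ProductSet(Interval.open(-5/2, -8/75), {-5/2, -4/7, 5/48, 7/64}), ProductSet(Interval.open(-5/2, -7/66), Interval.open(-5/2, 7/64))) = ProductSet(Interval.open(-5/2, -8/75), {-4/7, 5/48})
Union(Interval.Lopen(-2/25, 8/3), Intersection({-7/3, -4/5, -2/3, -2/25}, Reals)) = Union({-7/3, -4/5, -2/3}, Interval(-2/25, 8/3))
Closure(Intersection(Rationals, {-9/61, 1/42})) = {-9/61, 1/42}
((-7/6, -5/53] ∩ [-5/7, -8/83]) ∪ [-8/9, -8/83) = [-8/9, -8/83]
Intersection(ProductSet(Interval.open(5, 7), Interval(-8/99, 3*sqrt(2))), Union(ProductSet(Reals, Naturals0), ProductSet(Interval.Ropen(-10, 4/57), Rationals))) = ProductSet(Interval.open(5, 7), Range(0, 5, 1))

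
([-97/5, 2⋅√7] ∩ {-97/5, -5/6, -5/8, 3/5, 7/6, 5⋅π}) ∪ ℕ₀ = {-97/5, -5/6, -5/8, 3/5, 7/6} ∪ ℕ₀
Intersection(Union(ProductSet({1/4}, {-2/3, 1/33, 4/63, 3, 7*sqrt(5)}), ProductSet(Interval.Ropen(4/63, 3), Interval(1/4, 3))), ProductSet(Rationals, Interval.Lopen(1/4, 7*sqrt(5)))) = Union(ProductSet({1/4}, {3, 7*sqrt(5)}), ProductSet(Intersection(Interval.Ropen(4/63, 3), Rationals), Interval.Lopen(1/4, 3)))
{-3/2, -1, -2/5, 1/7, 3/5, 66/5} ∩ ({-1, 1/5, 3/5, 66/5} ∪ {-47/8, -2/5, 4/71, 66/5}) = {-1, -2/5, 3/5, 66/5}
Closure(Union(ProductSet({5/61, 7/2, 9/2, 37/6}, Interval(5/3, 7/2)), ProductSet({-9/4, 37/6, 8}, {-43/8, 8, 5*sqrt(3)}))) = Union(ProductSet({-9/4, 37/6, 8}, {-43/8, 8, 5*sqrt(3)}), ProductSet({5/61, 7/2, 9/2, 37/6}, Interval(5/3, 7/2)))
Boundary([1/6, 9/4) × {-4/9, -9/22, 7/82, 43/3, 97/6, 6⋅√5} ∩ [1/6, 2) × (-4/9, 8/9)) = [1/6, 2] × {-9/22, 7/82}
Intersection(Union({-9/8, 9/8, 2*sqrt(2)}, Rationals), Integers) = Integers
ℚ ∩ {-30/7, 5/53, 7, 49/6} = {-30/7, 5/53, 7, 49/6}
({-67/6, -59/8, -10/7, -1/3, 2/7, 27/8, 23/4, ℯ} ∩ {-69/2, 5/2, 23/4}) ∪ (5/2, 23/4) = (5/2, 23/4]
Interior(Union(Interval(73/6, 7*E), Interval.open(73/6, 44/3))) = Interval.open(73/6, 7*E)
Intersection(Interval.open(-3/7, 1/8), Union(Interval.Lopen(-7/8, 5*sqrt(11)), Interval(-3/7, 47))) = Interval.open(-3/7, 1/8)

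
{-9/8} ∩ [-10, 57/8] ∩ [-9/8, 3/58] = {-9/8}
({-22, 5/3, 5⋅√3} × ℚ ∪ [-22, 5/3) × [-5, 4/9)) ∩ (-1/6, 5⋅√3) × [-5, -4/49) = ({5/3} × (ℚ ∩ [-5, -4/49))) ∪ ((-1/6, 5/3) × [-5, -4/49))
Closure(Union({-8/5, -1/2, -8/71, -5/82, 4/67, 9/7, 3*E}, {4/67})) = {-8/5, -1/2, -8/71, -5/82, 4/67, 9/7, 3*E}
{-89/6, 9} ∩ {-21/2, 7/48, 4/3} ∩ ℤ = ∅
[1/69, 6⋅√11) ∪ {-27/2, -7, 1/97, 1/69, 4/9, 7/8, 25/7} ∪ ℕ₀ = {-27/2, -7, 1/97} ∪ ℕ₀ ∪ [1/69, 6⋅√11)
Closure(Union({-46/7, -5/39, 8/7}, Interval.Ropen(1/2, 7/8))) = Union({-46/7, -5/39, 8/7}, Interval(1/2, 7/8))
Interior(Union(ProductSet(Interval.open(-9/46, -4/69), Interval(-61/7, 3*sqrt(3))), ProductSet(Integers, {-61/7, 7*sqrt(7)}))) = ProductSet(Union(Complement(Interval.open(-9/46, -4/69), Integers), Interval.open(-9/46, -4/69)), Interval.open(-61/7, 3*sqrt(3)))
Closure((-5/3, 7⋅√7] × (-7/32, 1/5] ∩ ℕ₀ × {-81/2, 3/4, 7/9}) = ∅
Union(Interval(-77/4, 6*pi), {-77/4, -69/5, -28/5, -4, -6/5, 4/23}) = Interval(-77/4, 6*pi)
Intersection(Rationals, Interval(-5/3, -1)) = Intersection(Interval(-5/3, -1), Rationals)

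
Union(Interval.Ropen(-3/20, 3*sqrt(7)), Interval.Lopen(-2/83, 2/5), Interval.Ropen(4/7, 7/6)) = Interval.Ropen(-3/20, 3*sqrt(7))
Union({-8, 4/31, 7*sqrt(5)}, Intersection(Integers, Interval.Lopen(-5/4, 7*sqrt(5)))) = Union({-8, 4/31, 7*sqrt(5)}, Range(-1, 16, 1))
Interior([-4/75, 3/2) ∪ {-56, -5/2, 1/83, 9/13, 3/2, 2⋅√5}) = (-4/75, 3/2)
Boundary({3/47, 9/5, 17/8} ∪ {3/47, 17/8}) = {3/47, 9/5, 17/8}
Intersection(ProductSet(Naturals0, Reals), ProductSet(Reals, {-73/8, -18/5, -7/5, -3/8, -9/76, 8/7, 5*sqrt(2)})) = ProductSet(Naturals0, {-73/8, -18/5, -7/5, -3/8, -9/76, 8/7, 5*sqrt(2)})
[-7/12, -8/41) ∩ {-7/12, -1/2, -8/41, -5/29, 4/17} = {-7/12, -1/2}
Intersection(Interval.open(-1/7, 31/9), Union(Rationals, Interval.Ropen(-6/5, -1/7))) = Intersection(Interval.open(-1/7, 31/9), Rationals)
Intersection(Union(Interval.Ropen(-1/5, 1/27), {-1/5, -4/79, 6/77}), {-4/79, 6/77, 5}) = {-4/79, 6/77}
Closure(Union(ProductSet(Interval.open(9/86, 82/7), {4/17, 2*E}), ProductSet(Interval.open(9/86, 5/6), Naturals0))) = Union(ProductSet(Interval(9/86, 5/6), Naturals0), ProductSet(Interval(9/86, 82/7), {4/17, 2*E}))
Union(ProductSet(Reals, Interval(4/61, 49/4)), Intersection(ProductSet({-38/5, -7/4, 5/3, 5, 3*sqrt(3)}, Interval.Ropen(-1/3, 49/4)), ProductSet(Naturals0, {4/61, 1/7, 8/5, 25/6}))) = ProductSet(Reals, Interval(4/61, 49/4))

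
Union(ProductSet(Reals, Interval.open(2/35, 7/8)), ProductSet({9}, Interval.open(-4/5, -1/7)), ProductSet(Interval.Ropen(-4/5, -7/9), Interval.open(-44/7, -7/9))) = Union(ProductSet({9}, Interval.open(-4/5, -1/7)), ProductSet(Interval.Ropen(-4/5, -7/9), Interval.open(-44/7, -7/9)), ProductSet(Reals, Interval.open(2/35, 7/8)))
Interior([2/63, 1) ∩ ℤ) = ∅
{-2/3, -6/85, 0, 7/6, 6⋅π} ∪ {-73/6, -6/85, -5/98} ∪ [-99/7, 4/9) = [-99/7, 4/9) ∪ {7/6, 6⋅π}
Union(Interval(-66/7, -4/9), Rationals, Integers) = Union(Interval(-66/7, -4/9), Rationals)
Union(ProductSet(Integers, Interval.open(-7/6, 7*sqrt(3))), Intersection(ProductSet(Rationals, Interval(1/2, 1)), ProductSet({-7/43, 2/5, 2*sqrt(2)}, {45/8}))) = ProductSet(Integers, Interval.open(-7/6, 7*sqrt(3)))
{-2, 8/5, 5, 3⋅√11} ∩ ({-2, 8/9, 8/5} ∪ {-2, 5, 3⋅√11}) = {-2, 8/5, 5, 3⋅√11}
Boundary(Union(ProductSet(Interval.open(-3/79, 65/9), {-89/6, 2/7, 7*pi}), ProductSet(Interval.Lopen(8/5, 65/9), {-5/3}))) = Union(ProductSet(Interval(-3/79, 65/9), {-89/6, 2/7, 7*pi}), ProductSet(Interval(8/5, 65/9), {-5/3}))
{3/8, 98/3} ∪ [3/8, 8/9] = [3/8, 8/9] ∪ {98/3}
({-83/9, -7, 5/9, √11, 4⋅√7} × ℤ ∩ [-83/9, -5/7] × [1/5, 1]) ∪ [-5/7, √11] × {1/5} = ({-83/9, -7} × {1}) ∪ ([-5/7, √11] × {1/5})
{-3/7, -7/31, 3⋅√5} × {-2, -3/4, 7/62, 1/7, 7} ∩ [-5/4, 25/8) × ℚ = {-3/7, -7/31} × {-2, -3/4, 7/62, 1/7, 7}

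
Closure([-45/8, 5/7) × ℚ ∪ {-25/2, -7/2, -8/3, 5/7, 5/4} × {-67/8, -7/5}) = ([-45/8, 5/7] × ℝ) ∪ ({-25/2, -7/2, -8/3, 5/7, 5/4} × {-67/8, -7/5})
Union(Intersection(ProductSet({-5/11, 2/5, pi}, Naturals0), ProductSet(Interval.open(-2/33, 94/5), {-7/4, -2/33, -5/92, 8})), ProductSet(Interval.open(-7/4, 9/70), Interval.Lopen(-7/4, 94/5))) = Union(ProductSet({2/5, pi}, {8}), ProductSet(Interval.open(-7/4, 9/70), Interval.Lopen(-7/4, 94/5)))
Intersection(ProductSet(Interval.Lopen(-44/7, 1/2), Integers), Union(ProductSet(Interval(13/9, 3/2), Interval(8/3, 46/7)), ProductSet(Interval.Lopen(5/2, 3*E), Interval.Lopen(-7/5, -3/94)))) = EmptySet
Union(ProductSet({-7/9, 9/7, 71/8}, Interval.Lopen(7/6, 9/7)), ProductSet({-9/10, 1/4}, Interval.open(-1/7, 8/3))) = Union(ProductSet({-9/10, 1/4}, Interval.open(-1/7, 8/3)), ProductSet({-7/9, 9/7, 71/8}, Interval.Lopen(7/6, 9/7)))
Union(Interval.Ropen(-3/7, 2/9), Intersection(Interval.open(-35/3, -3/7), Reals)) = Interval.open(-35/3, 2/9)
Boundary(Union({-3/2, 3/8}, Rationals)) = Reals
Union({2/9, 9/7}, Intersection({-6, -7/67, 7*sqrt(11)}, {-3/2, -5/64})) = {2/9, 9/7}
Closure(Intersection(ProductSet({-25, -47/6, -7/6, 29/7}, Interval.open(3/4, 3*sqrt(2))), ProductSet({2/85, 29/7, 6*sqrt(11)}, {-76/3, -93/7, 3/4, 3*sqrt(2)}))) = EmptySet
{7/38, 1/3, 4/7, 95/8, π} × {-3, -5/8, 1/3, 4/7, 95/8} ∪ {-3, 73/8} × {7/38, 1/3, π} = ({-3, 73/8} × {7/38, 1/3, π}) ∪ ({7/38, 1/3, 4/7, 95/8, π} × {-3, -5/8, 1/3, 4/7, 95/8})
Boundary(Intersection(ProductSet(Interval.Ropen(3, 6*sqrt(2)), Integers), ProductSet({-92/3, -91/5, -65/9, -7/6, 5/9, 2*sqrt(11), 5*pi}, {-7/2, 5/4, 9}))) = ProductSet({2*sqrt(11)}, {9})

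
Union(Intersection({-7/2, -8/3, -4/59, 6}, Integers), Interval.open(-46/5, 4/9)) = Union({6}, Interval.open(-46/5, 4/9))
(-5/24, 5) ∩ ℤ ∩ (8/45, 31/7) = {1, 2, 3, 4}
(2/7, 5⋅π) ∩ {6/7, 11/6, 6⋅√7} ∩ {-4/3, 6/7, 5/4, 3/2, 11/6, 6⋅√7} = {6/7, 11/6}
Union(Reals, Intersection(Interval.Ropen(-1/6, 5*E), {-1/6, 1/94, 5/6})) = Reals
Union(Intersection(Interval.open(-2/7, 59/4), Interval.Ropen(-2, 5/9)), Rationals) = Union(Interval(-2/7, 5/9), Rationals)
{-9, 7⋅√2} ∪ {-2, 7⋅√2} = {-9, -2, 7⋅√2}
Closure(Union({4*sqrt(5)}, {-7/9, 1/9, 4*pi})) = {-7/9, 1/9, 4*sqrt(5), 4*pi}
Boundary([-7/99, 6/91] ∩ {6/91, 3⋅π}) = {6/91}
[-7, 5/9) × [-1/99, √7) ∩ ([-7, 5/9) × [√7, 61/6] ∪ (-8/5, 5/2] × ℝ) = (-8/5, 5/9) × [-1/99, √7)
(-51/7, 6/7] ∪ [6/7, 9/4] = (-51/7, 9/4]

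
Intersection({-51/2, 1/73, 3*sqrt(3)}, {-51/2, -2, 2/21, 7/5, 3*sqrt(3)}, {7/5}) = EmptySet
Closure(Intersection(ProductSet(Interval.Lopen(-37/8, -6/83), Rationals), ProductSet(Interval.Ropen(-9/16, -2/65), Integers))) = ProductSet(Interval(-9/16, -6/83), Integers)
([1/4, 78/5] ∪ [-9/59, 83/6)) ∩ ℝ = [-9/59, 78/5]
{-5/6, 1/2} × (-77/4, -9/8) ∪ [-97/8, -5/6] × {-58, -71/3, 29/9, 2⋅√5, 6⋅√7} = ({-5/6, 1/2} × (-77/4, -9/8)) ∪ ([-97/8, -5/6] × {-58, -71/3, 29/9, 2⋅√5, 6⋅√7})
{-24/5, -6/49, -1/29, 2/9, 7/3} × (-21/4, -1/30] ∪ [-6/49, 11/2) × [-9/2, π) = ([-6/49, 11/2) × [-9/2, π)) ∪ ({-24/5, -6/49, -1/29, 2/9, 7/3} × (-21/4, -1/30])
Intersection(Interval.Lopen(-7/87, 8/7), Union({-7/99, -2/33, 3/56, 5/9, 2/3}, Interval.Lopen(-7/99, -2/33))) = Union({3/56, 5/9, 2/3}, Interval(-7/99, -2/33))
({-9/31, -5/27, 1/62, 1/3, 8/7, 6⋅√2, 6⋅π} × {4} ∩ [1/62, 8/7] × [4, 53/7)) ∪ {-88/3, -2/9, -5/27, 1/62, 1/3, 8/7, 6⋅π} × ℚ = {-88/3, -2/9, -5/27, 1/62, 1/3, 8/7, 6⋅π} × ℚ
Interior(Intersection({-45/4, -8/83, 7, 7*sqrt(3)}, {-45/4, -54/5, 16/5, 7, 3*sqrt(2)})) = EmptySet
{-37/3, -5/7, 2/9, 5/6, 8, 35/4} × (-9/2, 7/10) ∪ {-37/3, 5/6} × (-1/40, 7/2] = ({-37/3, 5/6} × (-1/40, 7/2]) ∪ ({-37/3, -5/7, 2/9, 5/6, 8, 35/4} × (-9/2, 7/10))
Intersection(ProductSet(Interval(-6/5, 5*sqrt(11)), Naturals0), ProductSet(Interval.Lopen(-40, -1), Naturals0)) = ProductSet(Interval(-6/5, -1), Naturals0)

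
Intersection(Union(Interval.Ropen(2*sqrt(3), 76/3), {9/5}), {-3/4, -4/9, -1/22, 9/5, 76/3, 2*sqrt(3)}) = {9/5, 2*sqrt(3)}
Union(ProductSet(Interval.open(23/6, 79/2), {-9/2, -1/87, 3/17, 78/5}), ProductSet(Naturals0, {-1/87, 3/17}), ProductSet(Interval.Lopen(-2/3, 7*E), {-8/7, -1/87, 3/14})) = Union(ProductSet(Interval.Lopen(-2/3, 7*E), {-8/7, -1/87, 3/14}), ProductSet(Interval.open(23/6, 79/2), {-9/2, -1/87, 3/17, 78/5}), ProductSet(Naturals0, {-1/87, 3/17}))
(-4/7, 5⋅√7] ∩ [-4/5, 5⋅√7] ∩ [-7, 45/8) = (-4/7, 45/8)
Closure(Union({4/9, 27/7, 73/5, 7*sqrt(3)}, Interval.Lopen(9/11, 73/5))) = Union({4/9}, Interval(9/11, 73/5))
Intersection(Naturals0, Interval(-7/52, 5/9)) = Range(0, 1, 1)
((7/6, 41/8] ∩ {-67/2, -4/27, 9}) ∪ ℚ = ℚ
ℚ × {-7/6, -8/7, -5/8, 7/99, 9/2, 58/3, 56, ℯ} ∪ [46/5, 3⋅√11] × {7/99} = (ℚ × {-7/6, -8/7, -5/8, 7/99, 9/2, 58/3, 56, ℯ}) ∪ ([46/5, 3⋅√11] × {7/99})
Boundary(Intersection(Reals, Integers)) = Integers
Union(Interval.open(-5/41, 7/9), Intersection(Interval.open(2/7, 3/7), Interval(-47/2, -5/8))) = Interval.open(-5/41, 7/9)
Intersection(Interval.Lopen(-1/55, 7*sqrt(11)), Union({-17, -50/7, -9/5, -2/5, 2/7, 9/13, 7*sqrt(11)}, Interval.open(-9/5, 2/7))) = Union({9/13, 7*sqrt(11)}, Interval.Lopen(-1/55, 2/7))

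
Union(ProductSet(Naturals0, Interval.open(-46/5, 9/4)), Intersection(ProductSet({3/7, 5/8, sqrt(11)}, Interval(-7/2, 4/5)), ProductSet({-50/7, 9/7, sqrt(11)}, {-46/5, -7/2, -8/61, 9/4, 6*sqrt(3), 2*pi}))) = Union(ProductSet({sqrt(11)}, {-7/2, -8/61}), ProductSet(Naturals0, Interval.open(-46/5, 9/4)))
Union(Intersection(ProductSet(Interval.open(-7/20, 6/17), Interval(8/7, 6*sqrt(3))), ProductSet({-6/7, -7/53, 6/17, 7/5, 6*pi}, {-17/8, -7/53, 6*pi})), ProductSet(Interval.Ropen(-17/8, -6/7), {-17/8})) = ProductSet(Interval.Ropen(-17/8, -6/7), {-17/8})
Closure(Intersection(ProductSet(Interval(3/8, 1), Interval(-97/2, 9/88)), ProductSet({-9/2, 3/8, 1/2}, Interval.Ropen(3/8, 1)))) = EmptySet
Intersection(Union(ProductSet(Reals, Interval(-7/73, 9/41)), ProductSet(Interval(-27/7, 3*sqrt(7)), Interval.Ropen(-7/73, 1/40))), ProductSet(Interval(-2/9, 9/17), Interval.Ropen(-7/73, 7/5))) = ProductSet(Interval(-2/9, 9/17), Interval(-7/73, 9/41))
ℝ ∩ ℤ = ℤ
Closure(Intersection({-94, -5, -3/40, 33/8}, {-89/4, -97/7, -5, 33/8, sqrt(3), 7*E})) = {-5, 33/8}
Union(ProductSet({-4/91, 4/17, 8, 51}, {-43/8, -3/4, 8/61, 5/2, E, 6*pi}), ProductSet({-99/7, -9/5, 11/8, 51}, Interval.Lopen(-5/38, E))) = Union(ProductSet({-99/7, -9/5, 11/8, 51}, Interval.Lopen(-5/38, E)), ProductSet({-4/91, 4/17, 8, 51}, {-43/8, -3/4, 8/61, 5/2, E, 6*pi}))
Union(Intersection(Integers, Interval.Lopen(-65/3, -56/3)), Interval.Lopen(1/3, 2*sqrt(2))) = Union(Interval.Lopen(1/3, 2*sqrt(2)), Range(-21, -18, 1))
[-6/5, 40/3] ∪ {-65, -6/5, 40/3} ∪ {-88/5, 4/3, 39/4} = {-65, -88/5} ∪ [-6/5, 40/3]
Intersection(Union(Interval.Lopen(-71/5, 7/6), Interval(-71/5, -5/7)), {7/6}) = {7/6}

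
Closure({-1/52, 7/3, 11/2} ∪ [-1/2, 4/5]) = [-1/2, 4/5] ∪ {7/3, 11/2}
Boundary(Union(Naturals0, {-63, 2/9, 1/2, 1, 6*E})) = Union({-63, 2/9, 1/2, 6*E}, Naturals0)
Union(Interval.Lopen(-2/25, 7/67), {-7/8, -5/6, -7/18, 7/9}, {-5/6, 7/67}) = Union({-7/8, -5/6, -7/18, 7/9}, Interval.Lopen(-2/25, 7/67))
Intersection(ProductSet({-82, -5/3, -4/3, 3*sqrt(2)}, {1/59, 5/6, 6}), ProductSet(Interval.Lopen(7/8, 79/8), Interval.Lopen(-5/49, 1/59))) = ProductSet({3*sqrt(2)}, {1/59})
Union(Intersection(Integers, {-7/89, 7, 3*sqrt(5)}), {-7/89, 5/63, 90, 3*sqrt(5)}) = {-7/89, 5/63, 7, 90, 3*sqrt(5)}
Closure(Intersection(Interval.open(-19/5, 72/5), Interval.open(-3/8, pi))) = Interval(-3/8, pi)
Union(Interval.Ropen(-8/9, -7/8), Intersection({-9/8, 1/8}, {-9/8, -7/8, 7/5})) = Union({-9/8}, Interval.Ropen(-8/9, -7/8))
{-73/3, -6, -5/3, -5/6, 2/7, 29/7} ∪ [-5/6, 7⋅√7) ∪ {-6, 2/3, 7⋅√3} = {-73/3, -6, -5/3} ∪ [-5/6, 7⋅√7)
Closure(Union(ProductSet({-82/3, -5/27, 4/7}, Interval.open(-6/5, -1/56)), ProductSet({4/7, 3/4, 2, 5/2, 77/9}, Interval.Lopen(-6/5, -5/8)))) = Union(ProductSet({-82/3, -5/27, 4/7}, Interval(-6/5, -1/56)), ProductSet({4/7, 3/4, 2, 5/2, 77/9}, Interval(-6/5, -5/8)))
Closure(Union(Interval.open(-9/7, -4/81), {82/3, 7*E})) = Union({82/3, 7*E}, Interval(-9/7, -4/81))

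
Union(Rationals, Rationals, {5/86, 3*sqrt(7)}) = Union({3*sqrt(7)}, Rationals)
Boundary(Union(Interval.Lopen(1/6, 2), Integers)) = Union(Complement(Integers, Interval.open(1/6, 2)), {1/6})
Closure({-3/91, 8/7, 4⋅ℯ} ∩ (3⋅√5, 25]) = {4⋅ℯ}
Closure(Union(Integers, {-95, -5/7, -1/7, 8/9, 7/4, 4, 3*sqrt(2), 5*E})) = Union({-5/7, -1/7, 8/9, 7/4, 3*sqrt(2), 5*E}, Integers)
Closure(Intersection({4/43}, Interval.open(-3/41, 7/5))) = {4/43}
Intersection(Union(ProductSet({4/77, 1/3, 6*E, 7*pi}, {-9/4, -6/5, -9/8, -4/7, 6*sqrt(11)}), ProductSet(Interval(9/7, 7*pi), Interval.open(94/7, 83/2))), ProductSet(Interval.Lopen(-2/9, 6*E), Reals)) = Union(ProductSet({4/77, 1/3, 6*E}, {-9/4, -6/5, -9/8, -4/7, 6*sqrt(11)}), ProductSet(Interval(9/7, 6*E), Interval.open(94/7, 83/2)))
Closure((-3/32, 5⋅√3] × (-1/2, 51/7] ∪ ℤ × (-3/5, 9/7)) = (ℤ × [-3/5, 9/7)) ∪ ({-3/32, 5⋅√3} × [-1/2, 51/7]) ∪ ([-3/32, 5⋅√3] × {-1/2, 51/7}) ∪ ((-3/32, 5⋅√3] × (-1/2, 51/7]) ∪ ((ℤ \ (-3/32, 5⋅√3)) × [-3/5, 9/7])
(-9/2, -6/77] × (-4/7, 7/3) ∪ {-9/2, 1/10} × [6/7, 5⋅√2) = ((-9/2, -6/77] × (-4/7, 7/3)) ∪ ({-9/2, 1/10} × [6/7, 5⋅√2))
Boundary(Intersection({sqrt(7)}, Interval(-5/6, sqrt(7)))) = {sqrt(7)}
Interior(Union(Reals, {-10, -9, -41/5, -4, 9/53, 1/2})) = Reals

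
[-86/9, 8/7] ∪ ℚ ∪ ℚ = ℚ ∪ [-86/9, 8/7]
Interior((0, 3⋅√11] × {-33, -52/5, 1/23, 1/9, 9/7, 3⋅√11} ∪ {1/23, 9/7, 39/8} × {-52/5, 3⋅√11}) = ∅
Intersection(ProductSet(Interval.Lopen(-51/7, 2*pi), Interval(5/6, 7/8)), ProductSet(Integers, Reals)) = ProductSet(Range(-7, 7, 1), Interval(5/6, 7/8))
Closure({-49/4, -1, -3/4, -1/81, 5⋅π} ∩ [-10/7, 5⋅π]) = {-1, -3/4, -1/81, 5⋅π}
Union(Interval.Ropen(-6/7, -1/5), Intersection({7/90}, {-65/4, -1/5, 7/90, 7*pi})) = Union({7/90}, Interval.Ropen(-6/7, -1/5))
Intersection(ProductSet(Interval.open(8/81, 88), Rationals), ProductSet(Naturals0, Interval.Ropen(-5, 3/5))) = ProductSet(Range(1, 88, 1), Intersection(Interval.Ropen(-5, 3/5), Rationals))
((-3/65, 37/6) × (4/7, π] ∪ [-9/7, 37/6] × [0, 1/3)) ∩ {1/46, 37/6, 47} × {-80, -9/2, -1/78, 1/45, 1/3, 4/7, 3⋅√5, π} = ({1/46} × {π}) ∪ ({1/46, 37/6} × {1/45})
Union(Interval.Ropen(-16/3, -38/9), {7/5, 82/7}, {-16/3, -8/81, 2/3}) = Union({-8/81, 2/3, 7/5, 82/7}, Interval.Ropen(-16/3, -38/9))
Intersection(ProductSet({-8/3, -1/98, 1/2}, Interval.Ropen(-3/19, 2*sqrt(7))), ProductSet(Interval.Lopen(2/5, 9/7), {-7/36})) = EmptySet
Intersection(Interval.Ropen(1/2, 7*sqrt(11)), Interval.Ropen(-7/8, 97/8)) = Interval.Ropen(1/2, 97/8)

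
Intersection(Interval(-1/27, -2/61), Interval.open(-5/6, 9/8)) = Interval(-1/27, -2/61)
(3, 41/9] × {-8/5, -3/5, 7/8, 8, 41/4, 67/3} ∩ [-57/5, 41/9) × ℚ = (3, 41/9) × {-8/5, -3/5, 7/8, 8, 41/4, 67/3}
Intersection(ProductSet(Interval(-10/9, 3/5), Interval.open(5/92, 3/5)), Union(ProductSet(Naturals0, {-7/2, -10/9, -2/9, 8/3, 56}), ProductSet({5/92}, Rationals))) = ProductSet({5/92}, Intersection(Interval.open(5/92, 3/5), Rationals))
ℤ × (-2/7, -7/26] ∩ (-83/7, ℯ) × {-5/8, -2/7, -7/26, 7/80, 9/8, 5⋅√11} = {-11, -10, …, 2} × {-7/26}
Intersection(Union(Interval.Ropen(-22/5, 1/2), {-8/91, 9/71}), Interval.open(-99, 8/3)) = Interval.Ropen(-22/5, 1/2)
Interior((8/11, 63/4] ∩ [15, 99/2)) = (15, 63/4)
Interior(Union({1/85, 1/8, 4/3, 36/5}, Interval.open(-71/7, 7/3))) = Interval.open(-71/7, 7/3)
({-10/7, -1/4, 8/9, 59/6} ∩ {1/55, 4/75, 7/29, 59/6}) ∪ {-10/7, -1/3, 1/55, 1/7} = {-10/7, -1/3, 1/55, 1/7, 59/6}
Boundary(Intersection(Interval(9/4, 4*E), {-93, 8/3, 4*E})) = {8/3, 4*E}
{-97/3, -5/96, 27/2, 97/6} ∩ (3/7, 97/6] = {27/2, 97/6}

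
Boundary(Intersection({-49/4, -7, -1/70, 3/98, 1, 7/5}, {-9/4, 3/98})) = {3/98}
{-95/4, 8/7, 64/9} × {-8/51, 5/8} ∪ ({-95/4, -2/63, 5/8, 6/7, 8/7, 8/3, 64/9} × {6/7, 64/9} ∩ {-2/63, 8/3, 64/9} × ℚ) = ({-95/4, 8/7, 64/9} × {-8/51, 5/8}) ∪ ({-2/63, 8/3, 64/9} × {6/7, 64/9})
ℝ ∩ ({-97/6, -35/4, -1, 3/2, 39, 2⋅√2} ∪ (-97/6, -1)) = [-97/6, -1] ∪ {3/2, 39, 2⋅√2}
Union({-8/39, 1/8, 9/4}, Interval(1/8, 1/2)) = Union({-8/39, 9/4}, Interval(1/8, 1/2))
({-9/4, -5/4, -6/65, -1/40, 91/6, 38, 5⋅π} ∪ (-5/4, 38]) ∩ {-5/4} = {-5/4}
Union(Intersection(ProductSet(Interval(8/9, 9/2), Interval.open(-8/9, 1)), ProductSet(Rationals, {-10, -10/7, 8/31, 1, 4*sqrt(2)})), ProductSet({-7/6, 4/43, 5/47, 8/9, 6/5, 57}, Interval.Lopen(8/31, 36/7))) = Union(ProductSet({-7/6, 4/43, 5/47, 8/9, 6/5, 57}, Interval.Lopen(8/31, 36/7)), ProductSet(Intersection(Interval(8/9, 9/2), Rationals), {8/31}))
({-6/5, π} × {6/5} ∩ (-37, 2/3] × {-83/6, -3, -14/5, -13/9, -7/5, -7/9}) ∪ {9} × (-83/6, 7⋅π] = {9} × (-83/6, 7⋅π]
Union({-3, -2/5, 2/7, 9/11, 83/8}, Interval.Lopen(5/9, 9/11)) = Union({-3, -2/5, 2/7, 83/8}, Interval.Lopen(5/9, 9/11))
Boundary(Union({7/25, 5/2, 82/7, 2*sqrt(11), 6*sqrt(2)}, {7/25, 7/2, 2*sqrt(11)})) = {7/25, 5/2, 7/2, 82/7, 2*sqrt(11), 6*sqrt(2)}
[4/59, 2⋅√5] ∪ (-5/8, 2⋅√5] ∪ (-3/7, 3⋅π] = (-5/8, 3⋅π]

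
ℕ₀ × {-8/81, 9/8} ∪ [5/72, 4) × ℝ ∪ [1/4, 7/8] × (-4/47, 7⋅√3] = (ℕ₀ × {-8/81, 9/8}) ∪ ([5/72, 4) × ℝ)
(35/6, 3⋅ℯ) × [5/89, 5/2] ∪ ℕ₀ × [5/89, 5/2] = (ℕ₀ ∪ (35/6, 3⋅ℯ)) × [5/89, 5/2]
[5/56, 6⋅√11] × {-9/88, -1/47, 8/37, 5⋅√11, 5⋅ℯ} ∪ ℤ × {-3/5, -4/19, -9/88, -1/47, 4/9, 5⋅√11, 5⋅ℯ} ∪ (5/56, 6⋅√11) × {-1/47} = (ℤ × {-3/5, -4/19, -9/88, -1/47, 4/9, 5⋅√11, 5⋅ℯ}) ∪ ([5/56, 6⋅√11] × {-9/88, -1/47, 8/37, 5⋅√11, 5⋅ℯ})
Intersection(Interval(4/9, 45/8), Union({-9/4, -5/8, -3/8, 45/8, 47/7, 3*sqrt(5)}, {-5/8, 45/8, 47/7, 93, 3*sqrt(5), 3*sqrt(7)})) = {45/8}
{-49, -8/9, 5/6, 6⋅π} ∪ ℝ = ℝ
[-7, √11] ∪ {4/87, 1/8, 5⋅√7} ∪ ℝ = (-∞, ∞)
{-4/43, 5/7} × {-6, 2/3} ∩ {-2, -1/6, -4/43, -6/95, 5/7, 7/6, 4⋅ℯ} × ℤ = {-4/43, 5/7} × {-6}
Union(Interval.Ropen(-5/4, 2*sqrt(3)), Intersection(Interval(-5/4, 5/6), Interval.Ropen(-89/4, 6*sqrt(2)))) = Interval.Ropen(-5/4, 2*sqrt(3))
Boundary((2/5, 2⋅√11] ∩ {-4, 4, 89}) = {4}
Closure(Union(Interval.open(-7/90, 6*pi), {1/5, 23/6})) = Interval(-7/90, 6*pi)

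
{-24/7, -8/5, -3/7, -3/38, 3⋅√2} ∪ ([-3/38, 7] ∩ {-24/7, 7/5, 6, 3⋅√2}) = {-24/7, -8/5, -3/7, -3/38, 7/5, 6, 3⋅√2}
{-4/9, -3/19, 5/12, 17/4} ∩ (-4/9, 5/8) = {-3/19, 5/12}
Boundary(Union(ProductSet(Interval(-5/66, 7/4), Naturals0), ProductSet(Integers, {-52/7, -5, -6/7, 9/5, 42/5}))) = Union(ProductSet(Integers, {-52/7, -5, -6/7, 9/5, 42/5}), ProductSet(Interval(-5/66, 7/4), Naturals0))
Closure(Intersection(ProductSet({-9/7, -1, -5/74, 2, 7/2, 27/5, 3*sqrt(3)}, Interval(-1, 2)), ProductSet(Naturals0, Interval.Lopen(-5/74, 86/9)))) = ProductSet({2}, Interval(-5/74, 2))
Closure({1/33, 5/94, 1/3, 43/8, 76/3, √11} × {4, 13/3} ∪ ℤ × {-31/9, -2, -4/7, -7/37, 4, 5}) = (ℤ × {-31/9, -2, -4/7, -7/37, 4, 5}) ∪ ({1/33, 5/94, 1/3, 43/8, 76/3, √11} × {4, 13/3})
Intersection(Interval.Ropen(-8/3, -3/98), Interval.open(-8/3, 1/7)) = Interval.open(-8/3, -3/98)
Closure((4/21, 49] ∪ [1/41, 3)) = [1/41, 49]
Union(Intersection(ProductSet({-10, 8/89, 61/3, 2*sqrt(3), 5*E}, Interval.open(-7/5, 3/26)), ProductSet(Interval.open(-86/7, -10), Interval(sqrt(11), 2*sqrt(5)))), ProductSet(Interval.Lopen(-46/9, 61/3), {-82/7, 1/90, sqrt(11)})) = ProductSet(Interval.Lopen(-46/9, 61/3), {-82/7, 1/90, sqrt(11)})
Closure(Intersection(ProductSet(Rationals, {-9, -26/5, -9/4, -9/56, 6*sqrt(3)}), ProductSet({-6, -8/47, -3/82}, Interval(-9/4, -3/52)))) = ProductSet({-6, -8/47, -3/82}, {-9/4, -9/56})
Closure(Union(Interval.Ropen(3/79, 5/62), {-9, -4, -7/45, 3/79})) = Union({-9, -4, -7/45}, Interval(3/79, 5/62))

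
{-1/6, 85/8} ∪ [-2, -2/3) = [-2, -2/3) ∪ {-1/6, 85/8}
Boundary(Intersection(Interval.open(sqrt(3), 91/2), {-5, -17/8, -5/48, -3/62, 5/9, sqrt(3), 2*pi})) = {2*pi}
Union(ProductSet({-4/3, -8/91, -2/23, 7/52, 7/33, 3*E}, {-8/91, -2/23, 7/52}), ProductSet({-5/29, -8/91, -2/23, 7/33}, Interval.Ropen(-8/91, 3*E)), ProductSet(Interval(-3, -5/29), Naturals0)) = Union(ProductSet({-5/29, -8/91, -2/23, 7/33}, Interval.Ropen(-8/91, 3*E)), ProductSet({-4/3, -8/91, -2/23, 7/52, 7/33, 3*E}, {-8/91, -2/23, 7/52}), ProductSet(Interval(-3, -5/29), Naturals0))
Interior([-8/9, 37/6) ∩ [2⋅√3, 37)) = (2⋅√3, 37/6)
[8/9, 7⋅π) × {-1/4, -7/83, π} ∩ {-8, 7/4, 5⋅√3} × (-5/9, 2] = {7/4, 5⋅√3} × {-1/4, -7/83}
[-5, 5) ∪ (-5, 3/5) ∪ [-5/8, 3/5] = [-5, 5)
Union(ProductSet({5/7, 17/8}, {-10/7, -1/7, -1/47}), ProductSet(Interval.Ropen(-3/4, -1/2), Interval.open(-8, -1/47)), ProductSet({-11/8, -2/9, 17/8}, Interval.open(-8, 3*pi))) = Union(ProductSet({5/7, 17/8}, {-10/7, -1/7, -1/47}), ProductSet({-11/8, -2/9, 17/8}, Interval.open(-8, 3*pi)), ProductSet(Interval.Ropen(-3/4, -1/2), Interval.open(-8, -1/47)))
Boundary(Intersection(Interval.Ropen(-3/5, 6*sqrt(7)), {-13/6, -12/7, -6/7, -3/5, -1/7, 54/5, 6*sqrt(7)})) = {-3/5, -1/7, 54/5}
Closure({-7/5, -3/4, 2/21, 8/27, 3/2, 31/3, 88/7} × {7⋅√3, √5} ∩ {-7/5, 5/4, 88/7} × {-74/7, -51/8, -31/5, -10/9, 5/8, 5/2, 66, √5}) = {-7/5, 88/7} × {√5}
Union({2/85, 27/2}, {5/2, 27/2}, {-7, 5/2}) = {-7, 2/85, 5/2, 27/2}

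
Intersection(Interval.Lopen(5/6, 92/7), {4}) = {4}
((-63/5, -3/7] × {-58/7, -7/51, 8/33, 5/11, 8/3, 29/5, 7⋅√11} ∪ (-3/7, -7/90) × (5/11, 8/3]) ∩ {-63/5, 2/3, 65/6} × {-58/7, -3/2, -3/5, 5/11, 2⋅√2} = ∅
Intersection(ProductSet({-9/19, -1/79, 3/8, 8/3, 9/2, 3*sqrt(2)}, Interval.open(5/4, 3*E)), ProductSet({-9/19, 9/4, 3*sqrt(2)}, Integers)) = ProductSet({-9/19, 3*sqrt(2)}, Range(2, 9, 1))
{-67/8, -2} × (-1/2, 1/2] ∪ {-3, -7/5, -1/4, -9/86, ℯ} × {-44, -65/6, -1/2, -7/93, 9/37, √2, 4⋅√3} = ({-67/8, -2} × (-1/2, 1/2]) ∪ ({-3, -7/5, -1/4, -9/86, ℯ} × {-44, -65/6, -1/2, -7/93, 9/37, √2, 4⋅√3})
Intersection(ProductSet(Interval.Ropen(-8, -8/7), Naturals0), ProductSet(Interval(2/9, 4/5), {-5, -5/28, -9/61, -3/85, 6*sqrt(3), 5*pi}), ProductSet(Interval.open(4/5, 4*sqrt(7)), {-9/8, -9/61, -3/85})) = EmptySet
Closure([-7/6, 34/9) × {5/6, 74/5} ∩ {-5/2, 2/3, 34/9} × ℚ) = {2/3} × {5/6, 74/5}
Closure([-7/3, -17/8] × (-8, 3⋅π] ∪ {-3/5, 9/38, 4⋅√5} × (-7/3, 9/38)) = ([-7/3, -17/8] × [-8, 3⋅π]) ∪ ({-3/5, 9/38, 4⋅√5} × [-7/3, 9/38])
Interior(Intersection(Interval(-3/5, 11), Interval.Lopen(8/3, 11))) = Interval.open(8/3, 11)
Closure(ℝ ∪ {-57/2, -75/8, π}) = ℝ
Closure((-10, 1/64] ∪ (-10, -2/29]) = [-10, 1/64]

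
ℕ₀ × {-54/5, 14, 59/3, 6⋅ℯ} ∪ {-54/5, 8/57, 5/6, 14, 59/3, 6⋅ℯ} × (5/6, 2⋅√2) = (ℕ₀ × {-54/5, 14, 59/3, 6⋅ℯ}) ∪ ({-54/5, 8/57, 5/6, 14, 59/3, 6⋅ℯ} × (5/6, 2⋅√2))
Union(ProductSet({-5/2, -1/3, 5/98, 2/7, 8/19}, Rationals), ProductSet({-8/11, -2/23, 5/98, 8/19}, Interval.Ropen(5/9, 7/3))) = Union(ProductSet({-8/11, -2/23, 5/98, 8/19}, Interval.Ropen(5/9, 7/3)), ProductSet({-5/2, -1/3, 5/98, 2/7, 8/19}, Rationals))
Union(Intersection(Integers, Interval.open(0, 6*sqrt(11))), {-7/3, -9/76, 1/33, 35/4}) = Union({-7/3, -9/76, 1/33, 35/4}, Range(1, 20, 1))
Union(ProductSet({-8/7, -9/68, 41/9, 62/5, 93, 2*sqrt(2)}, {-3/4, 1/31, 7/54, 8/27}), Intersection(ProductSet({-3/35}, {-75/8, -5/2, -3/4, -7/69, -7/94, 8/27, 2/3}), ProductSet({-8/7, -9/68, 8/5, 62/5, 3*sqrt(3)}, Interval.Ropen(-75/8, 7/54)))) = ProductSet({-8/7, -9/68, 41/9, 62/5, 93, 2*sqrt(2)}, {-3/4, 1/31, 7/54, 8/27})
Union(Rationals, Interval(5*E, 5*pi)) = Union(Interval(5*E, 5*pi), Rationals)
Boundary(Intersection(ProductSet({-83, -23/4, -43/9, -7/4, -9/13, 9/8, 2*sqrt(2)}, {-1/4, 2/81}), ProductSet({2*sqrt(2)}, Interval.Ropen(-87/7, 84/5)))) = ProductSet({2*sqrt(2)}, {-1/4, 2/81})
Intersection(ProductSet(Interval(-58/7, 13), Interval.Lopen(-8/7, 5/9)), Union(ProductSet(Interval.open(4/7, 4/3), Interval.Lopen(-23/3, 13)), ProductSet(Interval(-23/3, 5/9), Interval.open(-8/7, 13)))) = ProductSet(Union(Interval(-23/3, 5/9), Interval.open(4/7, 4/3)), Interval.Lopen(-8/7, 5/9))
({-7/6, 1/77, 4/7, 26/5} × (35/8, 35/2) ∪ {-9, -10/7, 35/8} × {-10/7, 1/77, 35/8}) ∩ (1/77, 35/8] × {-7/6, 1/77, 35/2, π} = {35/8} × {1/77}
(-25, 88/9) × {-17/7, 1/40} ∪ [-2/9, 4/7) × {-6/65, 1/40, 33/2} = ((-25, 88/9) × {-17/7, 1/40}) ∪ ([-2/9, 4/7) × {-6/65, 1/40, 33/2})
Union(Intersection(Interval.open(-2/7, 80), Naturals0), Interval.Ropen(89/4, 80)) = Union(Interval.Ropen(89/4, 80), Range(0, 80, 1))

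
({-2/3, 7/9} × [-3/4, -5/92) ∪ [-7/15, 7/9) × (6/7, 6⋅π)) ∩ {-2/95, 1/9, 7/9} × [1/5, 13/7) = {-2/95, 1/9} × (6/7, 13/7)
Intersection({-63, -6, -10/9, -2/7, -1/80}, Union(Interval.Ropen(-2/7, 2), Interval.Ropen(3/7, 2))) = {-2/7, -1/80}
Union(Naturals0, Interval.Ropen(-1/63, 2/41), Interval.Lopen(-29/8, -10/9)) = Union(Interval.Lopen(-29/8, -10/9), Interval.Ropen(-1/63, 2/41), Naturals0)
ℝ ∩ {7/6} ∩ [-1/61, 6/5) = {7/6}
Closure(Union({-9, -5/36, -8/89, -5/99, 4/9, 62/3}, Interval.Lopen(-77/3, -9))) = Union({-5/36, -8/89, -5/99, 4/9, 62/3}, Interval(-77/3, -9))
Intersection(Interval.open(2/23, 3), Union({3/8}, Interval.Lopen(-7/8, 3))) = Interval.open(2/23, 3)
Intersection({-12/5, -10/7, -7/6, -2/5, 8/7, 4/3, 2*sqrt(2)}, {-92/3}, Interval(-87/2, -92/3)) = EmptySet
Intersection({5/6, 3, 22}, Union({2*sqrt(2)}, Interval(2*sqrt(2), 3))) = {3}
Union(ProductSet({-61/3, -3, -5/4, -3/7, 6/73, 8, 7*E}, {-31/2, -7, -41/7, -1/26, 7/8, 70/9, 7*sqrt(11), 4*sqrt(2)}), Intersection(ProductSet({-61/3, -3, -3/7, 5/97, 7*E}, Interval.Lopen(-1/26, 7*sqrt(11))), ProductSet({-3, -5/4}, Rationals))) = Union(ProductSet({-3}, Intersection(Interval.Lopen(-1/26, 7*sqrt(11)), Rationals)), ProductSet({-61/3, -3, -5/4, -3/7, 6/73, 8, 7*E}, {-31/2, -7, -41/7, -1/26, 7/8, 70/9, 7*sqrt(11), 4*sqrt(2)}))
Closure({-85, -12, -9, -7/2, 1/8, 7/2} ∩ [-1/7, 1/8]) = {1/8}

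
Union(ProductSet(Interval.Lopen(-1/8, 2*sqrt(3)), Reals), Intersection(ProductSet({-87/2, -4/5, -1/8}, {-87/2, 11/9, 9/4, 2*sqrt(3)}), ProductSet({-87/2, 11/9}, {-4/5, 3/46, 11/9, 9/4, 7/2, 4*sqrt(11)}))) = Union(ProductSet({-87/2}, {11/9, 9/4}), ProductSet(Interval.Lopen(-1/8, 2*sqrt(3)), Reals))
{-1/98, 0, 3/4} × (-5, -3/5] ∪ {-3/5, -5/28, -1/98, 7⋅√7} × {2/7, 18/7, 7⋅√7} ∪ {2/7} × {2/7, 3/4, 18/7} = ({2/7} × {2/7, 3/4, 18/7}) ∪ ({-1/98, 0, 3/4} × (-5, -3/5]) ∪ ({-3/5, -5/28, -1/98, 7⋅√7} × {2/7, 18/7, 7⋅√7})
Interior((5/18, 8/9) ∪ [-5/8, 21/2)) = (-5/8, 21/2)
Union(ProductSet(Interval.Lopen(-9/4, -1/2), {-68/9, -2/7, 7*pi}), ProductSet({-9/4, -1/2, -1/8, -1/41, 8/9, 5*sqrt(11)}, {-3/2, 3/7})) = Union(ProductSet({-9/4, -1/2, -1/8, -1/41, 8/9, 5*sqrt(11)}, {-3/2, 3/7}), ProductSet(Interval.Lopen(-9/4, -1/2), {-68/9, -2/7, 7*pi}))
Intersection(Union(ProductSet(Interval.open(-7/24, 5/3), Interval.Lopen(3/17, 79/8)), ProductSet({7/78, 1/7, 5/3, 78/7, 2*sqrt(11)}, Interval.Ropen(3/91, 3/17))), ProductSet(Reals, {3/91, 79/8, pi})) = Union(ProductSet({7/78, 1/7, 5/3, 78/7, 2*sqrt(11)}, {3/91}), ProductSet(Interval.open(-7/24, 5/3), {79/8, pi}))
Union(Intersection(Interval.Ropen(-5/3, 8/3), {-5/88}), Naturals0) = Union({-5/88}, Naturals0)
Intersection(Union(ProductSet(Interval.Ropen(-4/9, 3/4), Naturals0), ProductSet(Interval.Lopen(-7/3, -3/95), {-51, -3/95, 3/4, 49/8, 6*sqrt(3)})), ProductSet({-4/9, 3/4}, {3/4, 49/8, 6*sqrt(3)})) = ProductSet({-4/9}, {3/4, 49/8, 6*sqrt(3)})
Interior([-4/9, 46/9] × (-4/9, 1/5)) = (-4/9, 46/9) × (-4/9, 1/5)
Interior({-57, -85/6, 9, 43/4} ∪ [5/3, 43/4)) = (5/3, 43/4)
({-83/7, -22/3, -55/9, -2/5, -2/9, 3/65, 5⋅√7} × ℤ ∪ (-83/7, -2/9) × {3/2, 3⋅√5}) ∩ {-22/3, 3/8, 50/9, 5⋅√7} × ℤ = {-22/3, 5⋅√7} × ℤ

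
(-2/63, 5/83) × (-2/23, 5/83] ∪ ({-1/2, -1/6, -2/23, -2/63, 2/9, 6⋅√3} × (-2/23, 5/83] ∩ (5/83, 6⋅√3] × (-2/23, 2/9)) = ((-2/63, 5/83) ∪ {2/9, 6⋅√3}) × (-2/23, 5/83]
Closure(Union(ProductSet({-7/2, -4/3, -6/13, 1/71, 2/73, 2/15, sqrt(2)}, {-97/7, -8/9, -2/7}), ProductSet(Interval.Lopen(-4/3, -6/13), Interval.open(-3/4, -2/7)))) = Union(ProductSet({-4/3, -6/13}, Interval(-3/4, -2/7)), ProductSet({-7/2, -4/3, -6/13, 1/71, 2/73, 2/15, sqrt(2)}, {-97/7, -8/9, -2/7}), ProductSet(Interval(-4/3, -6/13), {-3/4, -2/7}), ProductSet(Interval.Lopen(-4/3, -6/13), Interval.open(-3/4, -2/7)))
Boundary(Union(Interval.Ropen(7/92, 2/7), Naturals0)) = Union(Complement(Naturals0, Interval.open(7/92, 2/7)), {7/92, 2/7})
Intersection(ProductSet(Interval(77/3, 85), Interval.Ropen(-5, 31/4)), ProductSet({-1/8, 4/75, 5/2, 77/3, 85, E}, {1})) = ProductSet({77/3, 85}, {1})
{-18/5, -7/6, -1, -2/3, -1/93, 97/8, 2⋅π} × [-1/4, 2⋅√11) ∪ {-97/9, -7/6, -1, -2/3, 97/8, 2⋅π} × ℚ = ({-97/9, -7/6, -1, -2/3, 97/8, 2⋅π} × ℚ) ∪ ({-18/5, -7/6, -1, -2/3, -1/93, 97/8, 2⋅π} × [-1/4, 2⋅√11))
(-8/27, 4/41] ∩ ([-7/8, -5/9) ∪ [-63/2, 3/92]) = (-8/27, 3/92]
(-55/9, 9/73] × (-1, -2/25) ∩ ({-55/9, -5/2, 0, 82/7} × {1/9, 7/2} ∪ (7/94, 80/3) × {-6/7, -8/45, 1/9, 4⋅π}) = (7/94, 9/73] × {-6/7, -8/45}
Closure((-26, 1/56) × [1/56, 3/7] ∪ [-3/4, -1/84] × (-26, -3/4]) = ([-26, 1/56] × [1/56, 3/7]) ∪ ([-3/4, -1/84] × [-26, -3/4])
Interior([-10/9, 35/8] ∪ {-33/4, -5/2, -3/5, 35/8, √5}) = (-10/9, 35/8)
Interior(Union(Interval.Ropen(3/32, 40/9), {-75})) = Interval.open(3/32, 40/9)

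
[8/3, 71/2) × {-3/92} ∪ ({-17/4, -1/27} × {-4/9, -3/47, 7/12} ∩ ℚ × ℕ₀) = [8/3, 71/2) × {-3/92}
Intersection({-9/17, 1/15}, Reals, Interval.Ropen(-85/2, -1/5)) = {-9/17}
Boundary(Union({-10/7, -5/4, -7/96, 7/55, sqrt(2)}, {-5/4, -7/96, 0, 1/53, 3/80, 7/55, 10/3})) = {-10/7, -5/4, -7/96, 0, 1/53, 3/80, 7/55, 10/3, sqrt(2)}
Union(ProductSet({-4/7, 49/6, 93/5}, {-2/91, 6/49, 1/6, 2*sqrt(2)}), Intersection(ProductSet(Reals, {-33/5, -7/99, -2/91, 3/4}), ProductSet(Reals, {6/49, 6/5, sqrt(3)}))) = ProductSet({-4/7, 49/6, 93/5}, {-2/91, 6/49, 1/6, 2*sqrt(2)})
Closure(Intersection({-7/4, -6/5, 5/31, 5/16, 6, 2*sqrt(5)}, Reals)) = {-7/4, -6/5, 5/31, 5/16, 6, 2*sqrt(5)}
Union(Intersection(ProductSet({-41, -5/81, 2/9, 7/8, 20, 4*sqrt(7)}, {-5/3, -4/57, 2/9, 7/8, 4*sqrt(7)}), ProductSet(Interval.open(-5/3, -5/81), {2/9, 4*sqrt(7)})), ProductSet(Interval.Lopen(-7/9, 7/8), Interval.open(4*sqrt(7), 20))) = ProductSet(Interval.Lopen(-7/9, 7/8), Interval.open(4*sqrt(7), 20))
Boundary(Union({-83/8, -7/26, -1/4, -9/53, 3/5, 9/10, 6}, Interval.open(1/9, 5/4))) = {-83/8, -7/26, -1/4, -9/53, 1/9, 5/4, 6}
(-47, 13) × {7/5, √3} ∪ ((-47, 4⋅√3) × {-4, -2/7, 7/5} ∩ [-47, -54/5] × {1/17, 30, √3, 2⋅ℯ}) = (-47, 13) × {7/5, √3}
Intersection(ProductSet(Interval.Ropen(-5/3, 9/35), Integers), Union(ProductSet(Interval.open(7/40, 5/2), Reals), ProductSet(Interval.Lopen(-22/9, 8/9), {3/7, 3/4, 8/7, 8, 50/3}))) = Union(ProductSet(Interval.Ropen(-5/3, 9/35), {8}), ProductSet(Interval.open(7/40, 9/35), Integers))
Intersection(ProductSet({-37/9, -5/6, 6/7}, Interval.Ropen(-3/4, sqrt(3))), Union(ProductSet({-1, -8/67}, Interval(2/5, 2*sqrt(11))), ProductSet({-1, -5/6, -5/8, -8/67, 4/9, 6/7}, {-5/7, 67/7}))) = ProductSet({-5/6, 6/7}, {-5/7})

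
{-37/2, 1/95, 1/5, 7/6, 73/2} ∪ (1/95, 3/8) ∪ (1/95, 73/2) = {-37/2} ∪ [1/95, 73/2]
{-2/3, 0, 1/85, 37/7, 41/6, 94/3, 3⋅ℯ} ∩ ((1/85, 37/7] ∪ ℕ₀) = {0, 37/7}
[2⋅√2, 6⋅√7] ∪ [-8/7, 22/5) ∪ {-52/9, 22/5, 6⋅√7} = {-52/9} ∪ [-8/7, 6⋅√7]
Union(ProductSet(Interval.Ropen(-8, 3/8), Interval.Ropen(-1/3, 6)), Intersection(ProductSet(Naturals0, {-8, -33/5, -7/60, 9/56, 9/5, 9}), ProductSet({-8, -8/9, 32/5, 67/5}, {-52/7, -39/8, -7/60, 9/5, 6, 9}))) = ProductSet(Interval.Ropen(-8, 3/8), Interval.Ropen(-1/3, 6))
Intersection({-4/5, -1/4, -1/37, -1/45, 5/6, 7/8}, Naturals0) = EmptySet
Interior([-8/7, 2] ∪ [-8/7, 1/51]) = (-8/7, 2)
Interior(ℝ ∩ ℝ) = ℝ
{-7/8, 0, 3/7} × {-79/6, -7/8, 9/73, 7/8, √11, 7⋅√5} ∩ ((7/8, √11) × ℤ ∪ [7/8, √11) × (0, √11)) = ∅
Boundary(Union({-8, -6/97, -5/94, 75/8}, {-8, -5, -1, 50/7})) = {-8, -5, -1, -6/97, -5/94, 50/7, 75/8}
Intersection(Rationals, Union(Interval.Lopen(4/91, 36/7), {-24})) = Union({-24}, Intersection(Interval.Lopen(4/91, 36/7), Rationals))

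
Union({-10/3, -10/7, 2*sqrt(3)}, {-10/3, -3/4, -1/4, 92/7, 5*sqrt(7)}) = {-10/3, -10/7, -3/4, -1/4, 92/7, 2*sqrt(3), 5*sqrt(7)}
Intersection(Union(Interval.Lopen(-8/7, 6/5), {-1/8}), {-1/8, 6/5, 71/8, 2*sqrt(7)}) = {-1/8, 6/5}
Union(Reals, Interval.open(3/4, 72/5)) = Interval(-oo, oo)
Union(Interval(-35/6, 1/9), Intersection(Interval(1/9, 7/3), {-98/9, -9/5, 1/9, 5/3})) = Union({5/3}, Interval(-35/6, 1/9))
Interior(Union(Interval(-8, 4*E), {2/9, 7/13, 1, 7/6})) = Interval.open(-8, 4*E)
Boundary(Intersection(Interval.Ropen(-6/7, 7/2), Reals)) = {-6/7, 7/2}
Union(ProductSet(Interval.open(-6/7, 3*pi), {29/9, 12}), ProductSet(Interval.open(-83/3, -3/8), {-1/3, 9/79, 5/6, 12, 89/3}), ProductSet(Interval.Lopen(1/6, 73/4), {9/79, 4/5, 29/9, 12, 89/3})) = Union(ProductSet(Interval.open(-83/3, -3/8), {-1/3, 9/79, 5/6, 12, 89/3}), ProductSet(Interval.open(-6/7, 3*pi), {29/9, 12}), ProductSet(Interval.Lopen(1/6, 73/4), {9/79, 4/5, 29/9, 12, 89/3}))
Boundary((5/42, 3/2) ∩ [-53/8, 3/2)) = {5/42, 3/2}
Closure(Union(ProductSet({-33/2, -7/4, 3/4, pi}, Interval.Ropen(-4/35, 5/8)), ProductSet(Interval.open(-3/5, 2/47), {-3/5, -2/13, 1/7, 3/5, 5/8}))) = Union(ProductSet({-33/2, -7/4, 3/4, pi}, Interval(-4/35, 5/8)), ProductSet(Interval(-3/5, 2/47), {-3/5, -2/13, 1/7, 3/5, 5/8}))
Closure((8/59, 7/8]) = [8/59, 7/8]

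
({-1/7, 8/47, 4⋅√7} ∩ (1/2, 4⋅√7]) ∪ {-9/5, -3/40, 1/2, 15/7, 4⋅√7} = {-9/5, -3/40, 1/2, 15/7, 4⋅√7}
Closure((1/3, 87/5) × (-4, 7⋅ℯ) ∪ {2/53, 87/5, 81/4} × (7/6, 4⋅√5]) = ({1/3, 87/5} × [-4, 7⋅ℯ]) ∪ ([1/3, 87/5] × {-4, 7⋅ℯ}) ∪ ((1/3, 87/5) × (-4, 7⋅ℯ)) ∪ ({2/53, 87/5, 81/4} × [7/6, 4⋅√5])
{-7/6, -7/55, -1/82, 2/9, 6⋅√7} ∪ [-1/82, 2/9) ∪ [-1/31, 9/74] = {-7/6, -7/55, 6⋅√7} ∪ [-1/31, 2/9]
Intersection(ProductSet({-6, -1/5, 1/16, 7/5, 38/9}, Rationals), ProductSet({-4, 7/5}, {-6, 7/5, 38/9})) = ProductSet({7/5}, {-6, 7/5, 38/9})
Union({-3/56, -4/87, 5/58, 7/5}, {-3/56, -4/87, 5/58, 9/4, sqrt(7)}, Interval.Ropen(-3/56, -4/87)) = Union({5/58, 7/5, 9/4, sqrt(7)}, Interval(-3/56, -4/87))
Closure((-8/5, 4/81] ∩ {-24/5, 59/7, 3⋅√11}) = ∅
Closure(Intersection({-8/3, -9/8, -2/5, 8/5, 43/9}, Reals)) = {-8/3, -9/8, -2/5, 8/5, 43/9}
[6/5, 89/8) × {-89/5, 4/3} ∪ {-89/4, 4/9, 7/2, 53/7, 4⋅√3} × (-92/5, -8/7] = ([6/5, 89/8) × {-89/5, 4/3}) ∪ ({-89/4, 4/9, 7/2, 53/7, 4⋅√3} × (-92/5, -8/7])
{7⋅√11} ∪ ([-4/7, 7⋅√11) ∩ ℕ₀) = {0, 1, …, 23} ∪ {7⋅√11}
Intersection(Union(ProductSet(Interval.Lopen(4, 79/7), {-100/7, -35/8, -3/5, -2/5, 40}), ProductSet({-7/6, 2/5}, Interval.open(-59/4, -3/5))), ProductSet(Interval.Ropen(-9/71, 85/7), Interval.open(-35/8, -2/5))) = Union(ProductSet({2/5}, Interval.open(-35/8, -3/5)), ProductSet(Interval.Lopen(4, 79/7), {-3/5}))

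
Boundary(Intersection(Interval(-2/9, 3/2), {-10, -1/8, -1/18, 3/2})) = {-1/8, -1/18, 3/2}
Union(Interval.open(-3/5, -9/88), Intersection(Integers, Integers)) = Union(Integers, Interval.open(-3/5, -9/88))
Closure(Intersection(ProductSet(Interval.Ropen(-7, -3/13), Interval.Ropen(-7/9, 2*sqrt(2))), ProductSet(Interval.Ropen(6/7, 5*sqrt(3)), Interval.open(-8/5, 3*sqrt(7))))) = EmptySet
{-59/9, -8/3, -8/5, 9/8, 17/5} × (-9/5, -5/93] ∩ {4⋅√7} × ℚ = ∅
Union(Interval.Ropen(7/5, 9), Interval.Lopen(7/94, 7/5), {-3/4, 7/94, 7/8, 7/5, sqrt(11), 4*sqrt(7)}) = Union({-3/4, 4*sqrt(7)}, Interval.Ropen(7/94, 9))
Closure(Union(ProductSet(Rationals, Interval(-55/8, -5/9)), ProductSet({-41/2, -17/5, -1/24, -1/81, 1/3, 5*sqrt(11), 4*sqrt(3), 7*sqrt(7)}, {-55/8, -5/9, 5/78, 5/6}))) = Union(ProductSet({-41/2, -17/5, -1/24, -1/81, 1/3, 5*sqrt(11), 4*sqrt(3), 7*sqrt(7)}, {-55/8, -5/9, 5/78, 5/6}), ProductSet(Reals, Interval(-55/8, -5/9)))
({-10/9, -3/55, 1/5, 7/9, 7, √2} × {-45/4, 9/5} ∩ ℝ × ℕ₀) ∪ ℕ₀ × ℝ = ℕ₀ × ℝ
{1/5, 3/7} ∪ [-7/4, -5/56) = [-7/4, -5/56) ∪ {1/5, 3/7}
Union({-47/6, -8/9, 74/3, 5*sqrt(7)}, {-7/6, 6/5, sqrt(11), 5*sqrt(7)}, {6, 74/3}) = {-47/6, -7/6, -8/9, 6/5, 6, 74/3, sqrt(11), 5*sqrt(7)}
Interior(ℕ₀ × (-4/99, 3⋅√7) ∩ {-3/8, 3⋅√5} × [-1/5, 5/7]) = ∅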